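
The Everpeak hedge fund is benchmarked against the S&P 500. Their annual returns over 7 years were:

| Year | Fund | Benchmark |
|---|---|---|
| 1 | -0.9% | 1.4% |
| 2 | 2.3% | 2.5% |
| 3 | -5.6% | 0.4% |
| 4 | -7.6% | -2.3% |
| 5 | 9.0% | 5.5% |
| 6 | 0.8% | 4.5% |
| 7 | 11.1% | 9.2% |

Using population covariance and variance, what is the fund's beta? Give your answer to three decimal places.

r̄p = 1.3000%,  r̄m = 3.0286%
Cov = Σ(rp − r̄p)(rm − r̄m) / 7 = 21.0557
Var(rm) = Σ(rm − r̄m)² / 7 = 12.0849
β = Cov / Var = 21.0557 / 12.0849 = 1.7423

1.742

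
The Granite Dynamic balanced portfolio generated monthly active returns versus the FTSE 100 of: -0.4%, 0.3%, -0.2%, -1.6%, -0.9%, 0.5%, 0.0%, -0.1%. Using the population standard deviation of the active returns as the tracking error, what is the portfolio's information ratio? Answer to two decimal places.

-0.47

r̄ = (-0.4 + 0.3 − 0.2 − 1.6 − 0.9 + 0.5 + 0 − 0.1) / 8 = -2.40 / 8 = -0.3000%
Population σ = √[Σ(r − r̄)² / 8] = √[3.2000 / 8] = √0.4000 = 0.6325%
IR = r̄ / tracking error = -0.3000 / 0.6325 = -0.4743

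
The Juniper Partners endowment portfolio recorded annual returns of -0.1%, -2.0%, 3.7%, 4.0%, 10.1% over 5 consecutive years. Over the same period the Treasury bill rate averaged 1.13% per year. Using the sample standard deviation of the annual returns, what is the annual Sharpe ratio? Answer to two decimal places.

0.43

r̄ = (-0.1 − 2 + 3.7 + 4 + 10.1) / 5 = 3.1400%
Sample σ = √[Σ(r − r̄)² / 4] = √[86.4120 / 4] = √21.6030 = 4.6479%
Sharpe = (r̄ − rf) / σ = (3.1400 − 1.13) / 4.6479 = 2.0100 / 4.6479 = 0.4325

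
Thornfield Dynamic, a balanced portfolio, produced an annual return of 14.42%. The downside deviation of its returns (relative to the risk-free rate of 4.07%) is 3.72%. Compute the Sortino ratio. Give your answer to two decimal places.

Sortino = (Rp − Rf) / σd = (14.42% − 4.07%) / 3.72% = 10.35% / 3.72% = 2.7823

2.78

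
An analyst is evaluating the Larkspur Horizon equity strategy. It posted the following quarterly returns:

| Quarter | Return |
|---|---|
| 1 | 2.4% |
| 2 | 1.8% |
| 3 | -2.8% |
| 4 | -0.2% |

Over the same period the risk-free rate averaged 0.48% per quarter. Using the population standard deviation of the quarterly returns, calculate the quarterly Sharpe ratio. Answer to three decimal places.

Mean return r̄ = 1.20 / 4 = 0.3000%
Population σ = √[Σ(r − r̄)² / 4] = √[16.5200 / 4] = √4.1300 = 2.0322%
Sharpe = (r̄ − rf) / σ = (0.3000 − 0.48) / 2.0322 = -0.1800 / 2.0322 = -0.0886

-0.089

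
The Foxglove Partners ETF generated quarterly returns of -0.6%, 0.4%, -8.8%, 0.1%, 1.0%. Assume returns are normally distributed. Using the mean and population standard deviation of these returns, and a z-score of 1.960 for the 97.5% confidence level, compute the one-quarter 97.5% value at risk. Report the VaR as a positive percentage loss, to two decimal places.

Mean return r̄ = -7.90 / 5 = -1.5800%
Population std dev = √[66.4880 / 5] = 3.6466%
VaR = −(r̄ − z·σ) = −(-1.5800 − 1.960 × 3.6466) = −(-8.7273) = 8.7273%

8.73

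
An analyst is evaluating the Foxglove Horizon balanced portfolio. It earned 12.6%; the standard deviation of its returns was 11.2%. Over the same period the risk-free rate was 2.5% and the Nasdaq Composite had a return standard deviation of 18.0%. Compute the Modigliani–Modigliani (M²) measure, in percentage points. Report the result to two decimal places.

Sharpe = (Rp − Rf) / σp = (12.6% − 2.5%) / 11.2% = 0.9018
M² = Rf + Sharpe × σm = 2.5% + 0.9018 × 18.0% = 18.7324%

18.73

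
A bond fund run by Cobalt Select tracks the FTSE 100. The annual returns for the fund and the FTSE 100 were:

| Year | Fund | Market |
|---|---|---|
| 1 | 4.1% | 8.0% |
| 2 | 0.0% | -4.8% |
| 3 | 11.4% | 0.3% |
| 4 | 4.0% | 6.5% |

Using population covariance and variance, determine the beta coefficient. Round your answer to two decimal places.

0.13

r̄p = 4.8750%,  r̄m = 2.5000%
Cov = Σ(rp − r̄p)(rm − r̄m) / 4 = 3.3675
Var(rm) = Σ(rm − r̄m)² / 4 = 26.0950
β = Cov / Var = 3.3675 / 26.0950 = 0.1290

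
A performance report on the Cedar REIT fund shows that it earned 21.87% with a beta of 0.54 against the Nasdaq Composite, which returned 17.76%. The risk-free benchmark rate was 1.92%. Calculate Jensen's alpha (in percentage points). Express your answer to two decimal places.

11.40

CAPM expected return = Rf + β(Rm − Rf) = 1.92% + 0.54 × (17.76% − 1.92%) = 1.92 + 0.54 × 15.84 = 10.4736%
Jensen's α = Rp − E[R] = 21.87% − 10.4736% = 11.3964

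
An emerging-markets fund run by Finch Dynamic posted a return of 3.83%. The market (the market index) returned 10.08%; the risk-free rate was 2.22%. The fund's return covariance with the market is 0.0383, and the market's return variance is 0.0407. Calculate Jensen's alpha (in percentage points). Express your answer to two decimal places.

-5.79

β = Cov / Var = 0.0383 / 0.0407 = 0.9410
E[R] = Rf + β(Rm − Rf) = 2.22% + 0.9410 × (10.08% − 2.22%) = 9.6163%
α = Rp − E[R] = 3.83% − 9.6163% = -5.7863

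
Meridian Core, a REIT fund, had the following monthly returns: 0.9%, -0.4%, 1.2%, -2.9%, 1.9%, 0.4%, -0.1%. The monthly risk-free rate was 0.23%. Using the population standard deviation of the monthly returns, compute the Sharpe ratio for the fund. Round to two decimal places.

μ = (0.9 − 0.4 + 1.2 − 2.9 + 1.9 + 0.4 − 0.1) / 7 = 0.1429%
Population σ = √[Σ(r − μ)² / 7] = √[14.4571 / 7] = √2.0653 = 1.4371%
Sharpe = (μ − rf) / σ = (0.1429 − 0.23) / 1.4371 = -0.0871 / 1.4371 = -0.0606

-0.06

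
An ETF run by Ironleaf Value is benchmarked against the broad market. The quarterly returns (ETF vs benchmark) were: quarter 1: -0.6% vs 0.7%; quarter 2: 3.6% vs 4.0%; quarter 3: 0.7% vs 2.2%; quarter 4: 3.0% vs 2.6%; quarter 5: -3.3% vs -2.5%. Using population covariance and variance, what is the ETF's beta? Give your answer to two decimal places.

1.09

r̄p = 0.6800%,  r̄m = 1.4000%
Cov = Σ(rp − r̄p)(rm − r̄m) / 5 = 5.3620
Var(rm) = Σ(rm − r̄m)² / 5 = 4.9080
β = Cov / Var = 5.3620 / 4.9080 = 1.0925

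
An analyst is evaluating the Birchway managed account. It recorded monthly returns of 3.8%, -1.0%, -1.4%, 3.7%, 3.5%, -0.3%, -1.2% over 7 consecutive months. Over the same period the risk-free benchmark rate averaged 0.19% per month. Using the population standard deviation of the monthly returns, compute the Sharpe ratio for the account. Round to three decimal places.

r̄ = (3.8 − 1 − 1.4 + 3.7 + 3.5 − 0.3 − 1.2) / 7 = 7.10 / 7 = 1.0143%
Population σ = √[Σ(r − r̄)² / 7] = √[37.6686 / 7] = √5.3812 = 2.3197%
Sharpe = (r̄ − rf) / σ = (1.0143 − 0.19) / 2.3197 = 0.8243 / 2.3197 = 0.3553

0.355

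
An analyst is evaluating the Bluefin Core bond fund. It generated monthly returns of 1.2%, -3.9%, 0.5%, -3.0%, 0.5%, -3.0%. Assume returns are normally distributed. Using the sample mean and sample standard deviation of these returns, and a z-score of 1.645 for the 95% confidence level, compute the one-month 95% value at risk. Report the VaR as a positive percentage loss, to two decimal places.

4.98

Mean return r̄ = -7.70 / 6 = -1.2833%
Sample σ = √[Σ(r − r̄)² / 5] = √[25.2683 / 5] = √5.0537 = 2.2480%
VaR = −(r̄ − z·σ) = −(-1.2833 − 1.645 × 2.2480) = −(-4.9813) = 4.9813%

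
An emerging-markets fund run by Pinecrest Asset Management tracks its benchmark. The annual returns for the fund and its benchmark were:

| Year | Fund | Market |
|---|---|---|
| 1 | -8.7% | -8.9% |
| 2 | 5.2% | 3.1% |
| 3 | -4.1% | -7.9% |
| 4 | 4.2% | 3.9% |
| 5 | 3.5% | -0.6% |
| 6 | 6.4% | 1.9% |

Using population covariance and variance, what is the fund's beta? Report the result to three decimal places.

1.020

r̄p = 1.0833%,  r̄m = -1.4167%
Cov = Σ(rp − r̄p)(rm − r̄m) / 6 = 26.9314
Var(rm) = Σ(rm − r̄m)² / 6 = 26.3947
β = Cov / Var = 26.9314 / 26.3947 = 1.0203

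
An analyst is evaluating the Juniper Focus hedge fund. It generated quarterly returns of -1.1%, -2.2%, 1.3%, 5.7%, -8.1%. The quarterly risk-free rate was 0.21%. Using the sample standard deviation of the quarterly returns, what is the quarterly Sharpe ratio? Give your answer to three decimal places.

r̄ = (-1.1 − 2.2 + 1.3 + 5.7 − 8.1) / 5 = -0.8800%
Σ(r − r̄)² = (-1.1 − (-0.8800))² + (-2.2 − (-0.8800))² + … = 101.9680
σ = √[101.9680 / 4] = 5.0490%
Sharpe = (r̄ − rf) / σ = (-0.8800 − 0.21) / 5.0490 = -1.0900 / 5.0490 = -0.2159

-0.216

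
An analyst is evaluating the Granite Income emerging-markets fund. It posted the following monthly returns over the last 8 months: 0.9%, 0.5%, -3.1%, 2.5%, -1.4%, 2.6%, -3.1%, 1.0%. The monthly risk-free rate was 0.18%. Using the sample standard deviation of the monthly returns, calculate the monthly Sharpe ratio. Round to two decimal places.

-0.08

r̄ = (0.9 + 0.5 − 3.1 + 2.5 − 1.4 + 2.6 − 3.1 + 1) / 8 = -0.10 / 8 = -0.0125%
Σ(r − r̄)² = (0.9 − (-0.0125))² + (0.5 − (-0.0125))² + … = 36.2488
σ = √[36.2488 / 7] = 2.2756%
Sharpe = (r̄ − rf) / σ = (-0.0125 − 0.18) / 2.2756 = -0.1925 / 2.2756 = -0.0846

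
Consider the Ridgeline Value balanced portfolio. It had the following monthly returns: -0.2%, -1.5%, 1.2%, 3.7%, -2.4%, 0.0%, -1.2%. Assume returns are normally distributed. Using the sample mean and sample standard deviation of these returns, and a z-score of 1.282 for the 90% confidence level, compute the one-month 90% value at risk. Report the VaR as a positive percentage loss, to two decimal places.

2.65

r̄ = (-0.2 − 1.5 + 1.2 + 3.7 − 2.4 + 0 − 1.2) / 7 = -0.40 / 7 = -0.0571%
Σ(r − r̄)² = (-0.2 − (-0.0571))² + (-1.5 − (-0.0571))² + … = 24.5971
σ = √[24.5971 / 6] = 2.0247%
VaR = −(r̄ − z·σ) = −(-0.0571 − 1.282 × 2.0247) = −(-2.6528) = 2.6528%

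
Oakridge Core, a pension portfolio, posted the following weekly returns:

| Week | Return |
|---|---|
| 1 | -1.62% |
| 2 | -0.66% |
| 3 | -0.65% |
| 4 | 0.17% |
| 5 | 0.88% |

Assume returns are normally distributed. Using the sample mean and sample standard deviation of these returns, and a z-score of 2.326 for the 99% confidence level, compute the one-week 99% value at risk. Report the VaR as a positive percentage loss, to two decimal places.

2.58

μ = (-1.62 − 0.66 − 0.65 + 0.17 + 0.88) / 5 = -1.880 / 5 = -0.3760%
Sample σ = √[Σ(r − μ)² / 4] = √[3.5789 / 4] = √0.8947 = 0.9459%
VaR = −(μ − z·σ) = −(-0.3760 − 2.326 × 0.9459) = −(-2.5762) = 2.5762%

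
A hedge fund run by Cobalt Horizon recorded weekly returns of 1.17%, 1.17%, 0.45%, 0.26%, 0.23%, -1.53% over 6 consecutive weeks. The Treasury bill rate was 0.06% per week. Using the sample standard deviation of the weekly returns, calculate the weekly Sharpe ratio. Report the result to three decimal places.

0.234

r̄ = (1.17 + 1.17 + 0.45 + 0.26 + 0.23 − 1.53) / 6 = 0.2917%
Sample std dev = √[4.8913 / 5] = 0.9891%
Sharpe = (r̄ − rf) / σ = (0.2917 − 0.06) / 0.9891 = 0.2317 / 0.9891 = 0.2343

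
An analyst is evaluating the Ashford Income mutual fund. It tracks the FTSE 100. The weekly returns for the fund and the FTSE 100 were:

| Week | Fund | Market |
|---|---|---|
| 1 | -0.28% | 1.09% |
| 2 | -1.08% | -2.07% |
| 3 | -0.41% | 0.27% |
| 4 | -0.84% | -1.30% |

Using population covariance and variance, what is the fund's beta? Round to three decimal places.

r̄p = -0.6525%,  r̄m = -0.5025%
Cov = Σ(rp − r̄p)(rm − r̄m) / 4 = 0.4000
Var(rm) = Σ(rm − r̄m)² / 4 = 1.5565
β = Cov / Var = 0.4000 / 1.5565 = 0.2570

0.257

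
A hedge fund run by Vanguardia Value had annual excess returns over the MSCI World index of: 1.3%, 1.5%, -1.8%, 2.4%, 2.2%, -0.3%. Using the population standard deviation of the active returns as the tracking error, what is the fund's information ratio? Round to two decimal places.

r̄ = (1.3 + 1.5 − 1.8 + 2.4 + 2.2 − 0.3) / 6 = 5.30 / 6 = 0.8833%
Population σ = √[Σ(r − r̄)² / 6] = √[13.1883 / 6] = √2.1981 = 1.4826%
IR = r̄ / tracking error = 0.8833 / 1.4826 = 0.5958

0.60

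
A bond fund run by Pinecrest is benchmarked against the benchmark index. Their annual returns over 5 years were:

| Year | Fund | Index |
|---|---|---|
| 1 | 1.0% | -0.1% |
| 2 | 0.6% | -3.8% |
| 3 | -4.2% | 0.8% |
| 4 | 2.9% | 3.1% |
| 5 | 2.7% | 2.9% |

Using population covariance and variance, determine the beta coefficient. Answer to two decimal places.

r̄p = 0.6000%,  r̄m = 0.5800%
Cov = Σ(rp − r̄p)(rm − r̄m) / 5 = 1.8680
Var(rm) = Σ(rm − r̄m)² / 5 = 6.2856
β = Cov / Var = 1.8680 / 6.2856 = 0.2972

0.30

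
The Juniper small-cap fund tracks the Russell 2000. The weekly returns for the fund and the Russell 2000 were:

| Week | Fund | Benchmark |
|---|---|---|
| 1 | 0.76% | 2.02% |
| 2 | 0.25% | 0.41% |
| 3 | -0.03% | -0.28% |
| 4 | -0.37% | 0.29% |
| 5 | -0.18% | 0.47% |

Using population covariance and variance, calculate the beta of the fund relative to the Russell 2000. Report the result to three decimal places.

r̄p = 0.0860%,  r̄m = 0.5820%
Cov = Σ(rp − r̄p)(rm − r̄m) / 5 = 0.2408
Var(rm) = Σ(rm − r̄m)² / 5 = 0.5877
β = Cov / Var = 0.2408 / 0.5877 = 0.4097

0.410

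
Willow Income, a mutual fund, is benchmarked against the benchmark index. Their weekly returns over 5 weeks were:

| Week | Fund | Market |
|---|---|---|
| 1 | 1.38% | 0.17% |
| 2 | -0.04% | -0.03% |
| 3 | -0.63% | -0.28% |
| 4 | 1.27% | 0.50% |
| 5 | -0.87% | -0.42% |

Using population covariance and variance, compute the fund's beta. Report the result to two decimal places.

r̄p = 0.2220%,  r̄m = -0.0120%
Cov = Σ(rp − r̄p)(rm − r̄m) / 5 = 0.2852
Var(rm) = Σ(rm − r̄m)² / 5 = 0.1068
β = Cov / Var = 0.2852 / 0.1068 = 2.6704

2.67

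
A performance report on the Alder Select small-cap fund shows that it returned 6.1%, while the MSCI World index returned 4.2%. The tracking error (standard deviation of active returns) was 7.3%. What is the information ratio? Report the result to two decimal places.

IR = (Rp − Rb) / TE = (6.1% − 4.2%) / 7.3% = 1.90% / 7.3% = 0.2603

0.26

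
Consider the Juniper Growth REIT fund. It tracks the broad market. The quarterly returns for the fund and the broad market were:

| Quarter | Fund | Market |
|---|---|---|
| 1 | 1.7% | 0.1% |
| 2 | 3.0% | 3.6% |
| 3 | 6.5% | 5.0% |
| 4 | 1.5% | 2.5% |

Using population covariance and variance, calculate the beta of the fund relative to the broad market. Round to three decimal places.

0.907

r̄p = 3.1750%,  r̄m = 2.8000%
Cov = Σ(rp − r̄p)(rm − r̄m) / 4 = 2.9150
Var(rm) = Σ(rm − r̄m)² / 4 = 3.2150
β = Cov / Var = 2.9150 / 3.2150 = 0.9067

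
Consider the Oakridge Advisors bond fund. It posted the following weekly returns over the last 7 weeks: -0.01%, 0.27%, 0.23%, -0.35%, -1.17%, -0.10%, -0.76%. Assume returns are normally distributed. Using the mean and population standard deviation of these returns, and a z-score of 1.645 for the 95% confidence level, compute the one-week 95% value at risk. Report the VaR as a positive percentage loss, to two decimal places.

1.08

Mean return r̄ = -1.890 / 7 = -0.2700%
Σ(r − r̄)² = 1.6946; population σ = √(1.6946/7) = 0.4920%
VaR = −(r̄ − z·σ) = −(-0.2700 − 1.645 × 0.4920) = −(-1.0793) = 1.0793%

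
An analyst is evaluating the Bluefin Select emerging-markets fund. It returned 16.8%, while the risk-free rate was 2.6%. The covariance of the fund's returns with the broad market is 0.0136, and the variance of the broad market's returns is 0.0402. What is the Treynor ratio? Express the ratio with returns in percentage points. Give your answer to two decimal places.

β = Cov / Var = 0.0136 / 0.0402 = 0.3383
Treynor = (Rp − Rf) / β = (16.8% − 2.6%) / 0.3383 = 14.20 / 0.3383 = 41.9746

41.97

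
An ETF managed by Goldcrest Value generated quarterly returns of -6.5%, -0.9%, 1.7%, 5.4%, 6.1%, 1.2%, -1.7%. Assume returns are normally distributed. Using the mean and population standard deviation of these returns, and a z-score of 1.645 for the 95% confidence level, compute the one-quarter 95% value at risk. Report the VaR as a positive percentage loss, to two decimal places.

r̄ = (-6.5 − 0.9 + 1.7 + 5.4 + 6.1 + 1.2 − 1.7) / 7 = 5.30 / 7 = 0.7571%
Population std dev = √[112.6371 / 7] = 4.0114%
VaR = −(r̄ − z·σ) = −(0.7571 − 1.645 × 4.0114) = −(-5.8417) = 5.8417%

5.84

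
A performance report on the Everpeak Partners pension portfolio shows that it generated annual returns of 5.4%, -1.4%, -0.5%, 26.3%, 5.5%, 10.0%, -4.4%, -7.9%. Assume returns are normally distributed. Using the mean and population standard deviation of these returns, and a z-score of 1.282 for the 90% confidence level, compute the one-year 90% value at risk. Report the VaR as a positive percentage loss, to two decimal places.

r̄ = (5.4 − 1.4 − 0.5 + 26.3 + 5.5 + 10 − 4.4 − 7.9) / 8 = 4.1250%
Σ(r − r̄)² = (5.4 − 4.1250)² + (-1.4 − 4.1250)² + … = 798.9550
population σ = √(798.9550 / 8) = √99.8694 = 9.9935%
VaR = −(r̄ − z·σ) = −(4.1250 − 1.282 × 9.9935) = −(-8.6867) = 8.6867%

8.69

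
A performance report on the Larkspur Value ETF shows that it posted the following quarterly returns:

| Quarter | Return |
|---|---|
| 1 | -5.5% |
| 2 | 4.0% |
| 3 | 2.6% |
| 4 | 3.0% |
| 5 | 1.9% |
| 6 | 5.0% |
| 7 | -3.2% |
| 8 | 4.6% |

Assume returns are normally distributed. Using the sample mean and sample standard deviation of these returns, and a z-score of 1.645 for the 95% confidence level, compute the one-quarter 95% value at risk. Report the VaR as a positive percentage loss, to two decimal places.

r̄ = (-5.5 + 4 + 2.6 + 3 + 1.9 + 5 − 3.2 + 4.6) / 8 = 1.5500%
Sample σ = √[Σ(r − r̄)² / 7] = √[102.8000 / 7] = √14.6857 = 3.8322%
VaR = −(r̄ − z·σ) = −(1.5500 − 1.645 × 3.8322) = −(-4.7540) = 4.7540%

4.75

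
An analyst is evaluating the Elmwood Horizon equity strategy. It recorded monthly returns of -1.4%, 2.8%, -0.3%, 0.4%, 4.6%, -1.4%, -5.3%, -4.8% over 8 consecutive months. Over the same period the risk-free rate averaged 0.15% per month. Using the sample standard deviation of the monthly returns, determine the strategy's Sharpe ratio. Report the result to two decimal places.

-0.24

r̄ = (-1.4 + 2.8 − 0.3 + 0.4 + 4.6 − 1.4 − 5.3 − 4.8) / 8 = -0.6750%
Σ(r − r̄)² = 80.6550; sample σ = √(80.6550/7) = 3.3944%
Sharpe = (r̄ − rf) / σ = (-0.6750 − 0.15) / 3.3944 = -0.8250 / 3.3944 = -0.2430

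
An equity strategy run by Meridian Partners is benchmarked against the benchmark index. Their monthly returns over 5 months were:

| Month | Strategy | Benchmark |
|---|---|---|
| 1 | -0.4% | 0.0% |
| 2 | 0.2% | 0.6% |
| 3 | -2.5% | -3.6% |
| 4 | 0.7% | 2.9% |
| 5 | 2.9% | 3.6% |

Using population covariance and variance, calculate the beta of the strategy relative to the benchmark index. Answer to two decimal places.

r̄p = 0.1800%,  r̄m = 0.7000%
Cov = Σ(rp − r̄p)(rm − r̄m) / 5 = 4.1920
Var(rm) = Σ(rm − r̄m)² / 5 = 6.4480
β = Cov / Var = 4.1920 / 6.4480 = 0.6501

0.65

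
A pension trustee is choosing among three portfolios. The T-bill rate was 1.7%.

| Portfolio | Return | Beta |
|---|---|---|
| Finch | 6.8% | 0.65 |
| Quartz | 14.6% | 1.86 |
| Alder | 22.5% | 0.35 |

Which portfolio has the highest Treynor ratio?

Alder

Finch: Treynor = (6.8% − 1.7%) / 0.65 = 7.846
Quartz: Treynor = (14.6% − 1.7%) / 1.86 = 6.935
Alder: Treynor = (22.5% − 1.7%) / 0.35 = 59.429
Highest: Alder (59.429).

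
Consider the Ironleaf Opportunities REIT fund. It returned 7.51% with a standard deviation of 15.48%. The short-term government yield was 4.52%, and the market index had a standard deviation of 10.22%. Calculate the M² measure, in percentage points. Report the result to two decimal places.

6.49

Sharpe = (Rp − Rf) / σp = (7.51% − 4.52%) / 15.48% = 0.1932
M² = Rf + Sharpe × σm = 4.52% + 0.1932 × 10.22% = 6.4945%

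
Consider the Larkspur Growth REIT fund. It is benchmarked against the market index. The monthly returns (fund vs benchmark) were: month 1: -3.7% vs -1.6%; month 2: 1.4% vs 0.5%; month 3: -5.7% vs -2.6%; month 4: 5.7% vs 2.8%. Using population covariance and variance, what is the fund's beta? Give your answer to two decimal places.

r̄p = -0.5750%,  r̄m = -0.2250%
Cov = Σ(rp − r̄p)(rm − r̄m) / 4 = 9.2206
Var(rm) = Σ(rm − r̄m)² / 4 = 4.3019
β = Cov / Var = 9.2206 / 4.3019 = 2.1434

2.14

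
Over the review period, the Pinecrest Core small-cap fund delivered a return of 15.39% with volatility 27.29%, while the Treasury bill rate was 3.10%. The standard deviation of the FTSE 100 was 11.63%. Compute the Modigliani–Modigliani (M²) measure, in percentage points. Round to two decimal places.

8.34

Sharpe = (Rp − Rf) / σp = (15.39% − 3.10%) / 27.29% = 0.4503
M² = Rf + Sharpe × σm = 3.10% + 0.4503 × 11.63% = 8.3370%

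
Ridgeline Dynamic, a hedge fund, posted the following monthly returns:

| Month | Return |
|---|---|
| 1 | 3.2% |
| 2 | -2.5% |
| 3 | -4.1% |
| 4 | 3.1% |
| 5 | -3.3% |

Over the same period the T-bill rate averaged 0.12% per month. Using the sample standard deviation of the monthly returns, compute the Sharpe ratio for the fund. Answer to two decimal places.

-0.23

Mean return r̄ = -3.60 / 5 = -0.7200%
Σ(r − r̄)² = (3.2 − (-0.7200))² + (-2.5 − (-0.7200))² + (-4.1 − (-0.7200))² + … = 51.2080
sample σ = √(51.2080 / 4) = √12.8020 = 3.5780%
Sharpe = (r̄ − rf) / σ = (-0.7200 − 0.12) / 3.5780 = -0.8400 / 3.5780 = -0.2348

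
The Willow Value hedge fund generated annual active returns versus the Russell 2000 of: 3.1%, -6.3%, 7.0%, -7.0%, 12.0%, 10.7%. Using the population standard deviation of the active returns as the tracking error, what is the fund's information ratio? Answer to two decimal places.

r̄ = (3.1 − 6.3 + 7 − 7 + 12 + 10.7) / 6 = 3.2500%
Σ(r − r̄)² = (3.1 − 3.2500)² + (-6.3 − 3.2500)² + (7 − 3.2500)² + … = 342.4150
σ = √[342.4150 / 6] = 7.5544%
IR = r̄ / tracking error = 3.2500 / 7.5544 = 0.4302

0.43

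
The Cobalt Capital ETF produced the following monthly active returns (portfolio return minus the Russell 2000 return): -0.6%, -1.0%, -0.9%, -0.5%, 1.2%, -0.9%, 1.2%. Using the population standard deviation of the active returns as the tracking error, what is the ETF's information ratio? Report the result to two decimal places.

Mean return μ = -1.50 / 7 = -0.2143%
Σ(r − μ)² = 5.7886; population σ = √(5.7886/7) = 0.9094%
IR = μ / tracking error = -0.2143 / 0.9094 = -0.2356

-0.24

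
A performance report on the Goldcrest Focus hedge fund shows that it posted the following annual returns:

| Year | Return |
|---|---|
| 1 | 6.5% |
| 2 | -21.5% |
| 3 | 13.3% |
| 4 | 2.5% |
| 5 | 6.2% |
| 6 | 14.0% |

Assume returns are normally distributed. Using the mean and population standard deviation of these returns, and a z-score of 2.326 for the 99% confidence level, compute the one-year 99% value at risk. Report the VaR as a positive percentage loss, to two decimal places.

r̄ = (6.5 − 21.5 + 13.3 + 2.5 + 6.2 + 14) / 6 = 21.00 / 6 = 3.5000%
Σ(r − r̄)² = 848.5800; population σ = √(848.5800/6) = 11.8924%
VaR = −(r̄ − z·σ) = −(3.5000 − 2.326 × 11.8924) = −(-24.1617) = 24.1617%

24.16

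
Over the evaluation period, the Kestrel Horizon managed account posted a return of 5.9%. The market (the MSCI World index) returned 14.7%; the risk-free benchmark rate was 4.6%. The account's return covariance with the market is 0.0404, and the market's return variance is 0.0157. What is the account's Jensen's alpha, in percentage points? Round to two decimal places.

-24.69

β = Cov / Var = 0.0404 / 0.0157 = 2.5732
E[R] = Rf + β(Rm − Rf) = 4.6% + 2.5732 × (14.7% − 4.6%) = 30.5893%
α = Rp − E[R] = 5.9% − 30.5893% = -24.6893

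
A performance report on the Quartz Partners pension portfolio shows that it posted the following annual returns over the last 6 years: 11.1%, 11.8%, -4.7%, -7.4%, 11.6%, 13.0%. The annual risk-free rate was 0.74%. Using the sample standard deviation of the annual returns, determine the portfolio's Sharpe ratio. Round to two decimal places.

Mean return μ = 35.40 / 6 = 5.9000%
Σ(r − μ)² = 434.0000; sample σ = √(434.0000/5) = 9.3167%
Sharpe = (μ − rf) / σ = (5.9000 − 0.74) / 9.3167 = 5.1600 / 9.3167 = 0.5538

0.55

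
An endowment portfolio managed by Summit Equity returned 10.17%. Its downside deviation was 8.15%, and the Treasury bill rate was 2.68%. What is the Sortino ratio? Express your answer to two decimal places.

Sortino = (Rp − Rf) / σd = (10.17% − 2.68%) / 8.15% = 7.49% / 8.15% = 0.9190

0.92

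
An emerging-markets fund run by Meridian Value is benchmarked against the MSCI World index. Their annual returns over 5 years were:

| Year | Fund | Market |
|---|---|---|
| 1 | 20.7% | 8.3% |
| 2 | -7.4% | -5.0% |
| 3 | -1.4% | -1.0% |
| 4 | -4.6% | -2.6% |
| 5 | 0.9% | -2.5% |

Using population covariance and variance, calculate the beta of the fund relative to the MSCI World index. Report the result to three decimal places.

r̄p = 1.6400%,  r̄m = -0.5600%
Cov = Σ(rp − r̄p)(rm − r̄m) / 5 = 44.9024
Var(rm) = Σ(rm − r̄m)² / 5 = 21.2664
β = Cov / Var = 44.9024 / 21.2664 = 2.1114

2.111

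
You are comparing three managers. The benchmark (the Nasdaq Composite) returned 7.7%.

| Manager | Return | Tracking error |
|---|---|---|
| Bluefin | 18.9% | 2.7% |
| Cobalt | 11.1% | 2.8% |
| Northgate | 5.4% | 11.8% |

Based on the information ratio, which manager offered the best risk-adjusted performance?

Bluefin: IR = (18.9% − 7.7%) / 2.7% = 4.148
Cobalt: IR = (11.1% − 7.7%) / 2.8% = 1.214
Northgate: IR = (5.4% − 7.7%) / 11.8% = -0.195
Highest: Bluefin (4.148).

Bluefin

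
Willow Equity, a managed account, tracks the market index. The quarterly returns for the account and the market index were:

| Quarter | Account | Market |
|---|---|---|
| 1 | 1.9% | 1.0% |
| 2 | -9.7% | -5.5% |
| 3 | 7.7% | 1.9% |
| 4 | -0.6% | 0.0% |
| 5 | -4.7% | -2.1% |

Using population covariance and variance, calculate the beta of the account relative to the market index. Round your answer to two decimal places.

r̄p = -1.0800%,  r̄m = -0.9400%
Cov = Σ(rp − r̄p)(rm − r̄m) / 5 = 14.9348
Var(rm) = Σ(rm − r̄m)² / 5 = 6.9704
β = Cov / Var = 14.9348 / 6.9704 = 2.1426

2.14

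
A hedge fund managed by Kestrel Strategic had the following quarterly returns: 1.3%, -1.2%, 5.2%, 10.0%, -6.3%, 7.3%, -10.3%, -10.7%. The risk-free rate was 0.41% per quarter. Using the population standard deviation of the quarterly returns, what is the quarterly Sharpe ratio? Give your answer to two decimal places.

-0.13

μ = (1.3 − 1.2 + 5.2 + 10 − 6.3 + 7.3 − 10.3 − 10.7) / 8 = -0.5875%
Σ(r − μ)² = (1.3 − (-0.5875))² + (-1.2 − (-0.5875))² + … = 440.9688
population σ = √(440.9688 / 8) = √55.1211 = 7.4244%
Sharpe = (μ − rf) / σ = (-0.5875 − 0.41) / 7.4244 = -0.9975 / 7.4244 = -0.1344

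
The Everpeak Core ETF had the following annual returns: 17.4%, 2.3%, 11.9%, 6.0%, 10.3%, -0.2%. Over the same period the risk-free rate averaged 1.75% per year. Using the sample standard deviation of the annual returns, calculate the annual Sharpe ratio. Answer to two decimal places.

0.95

r̄ = (17.4 + 2.3 + 11.9 + 6 + 10.3 − 0.2) / 6 = 7.9500%
Sample σ = √[Σ(r − r̄)² / 5] = √[212.5750 / 5] = √42.5150 = 6.5204%
Sharpe = (r̄ − rf) / σ = (7.9500 − 1.75) / 6.5204 = 6.2000 / 6.5204 = 0.9509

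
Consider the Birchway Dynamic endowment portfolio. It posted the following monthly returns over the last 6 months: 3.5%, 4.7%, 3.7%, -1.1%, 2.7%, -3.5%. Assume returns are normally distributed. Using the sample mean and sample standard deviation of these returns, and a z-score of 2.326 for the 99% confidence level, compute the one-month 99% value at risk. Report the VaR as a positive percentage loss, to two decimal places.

5.84

Mean return μ = 10.00 / 6 = 1.6667%
Σ(r − μ)² = (3.5 − 1.6667)² + (4.7 − 1.6667)² + … = 52.1133
sample σ = √(52.1133 / 5) = √10.4227 = 3.2284%
VaR = −(μ − z·σ) = −(1.6667 − 2.326 × 3.2284) = −(-5.8426) = 5.8426%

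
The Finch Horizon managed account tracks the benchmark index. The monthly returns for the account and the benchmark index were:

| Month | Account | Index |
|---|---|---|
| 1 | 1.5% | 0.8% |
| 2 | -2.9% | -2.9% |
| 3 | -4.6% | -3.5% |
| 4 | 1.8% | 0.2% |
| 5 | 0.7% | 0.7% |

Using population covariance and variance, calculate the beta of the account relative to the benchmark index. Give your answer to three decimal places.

r̄p = -0.7000%,  r̄m = -0.9400%
Cov = Σ(rp − r̄p)(rm − r̄m) / 5 = 4.6540
Var(rm) = Σ(rm − r̄m)² / 5 = 3.4824
β = Cov / Var = 4.6540 / 3.4824 = 1.3364

1.336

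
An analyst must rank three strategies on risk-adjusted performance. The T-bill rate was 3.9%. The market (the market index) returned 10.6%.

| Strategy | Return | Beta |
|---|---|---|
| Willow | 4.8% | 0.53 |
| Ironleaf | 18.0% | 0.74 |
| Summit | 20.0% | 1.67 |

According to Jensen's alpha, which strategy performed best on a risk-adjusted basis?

Ironleaf

Willow: α = 4.8% − [3.9% + 0.53 × (10.6% − 3.9%)] = -2.651
Ironleaf: α = 18.0% − [3.9% + 0.74 × (10.6% − 3.9%)] = 9.142
Summit: α = 20.0% − [3.9% + 1.67 × (10.6% − 3.9%)] = 4.911
Highest: Ironleaf (9.142).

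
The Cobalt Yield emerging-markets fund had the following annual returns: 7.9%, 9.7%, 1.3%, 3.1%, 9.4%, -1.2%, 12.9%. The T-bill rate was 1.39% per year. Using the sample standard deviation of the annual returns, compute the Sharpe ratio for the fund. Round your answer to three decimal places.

r̄ = (7.9 + 9.7 + 1.3 + 3.1 + 9.4 − 1.2 + 12.9) / 7 = 43.10 / 7 = 6.1571%
Sample σ = √[Σ(r − r̄)² / 6] = √[158.6371 / 6] = √26.4395 = 5.1419%
Sharpe = (r̄ − rf) / σ = (6.1571 − 1.39) / 5.1419 = 4.7671 / 5.1419 = 0.9271

0.927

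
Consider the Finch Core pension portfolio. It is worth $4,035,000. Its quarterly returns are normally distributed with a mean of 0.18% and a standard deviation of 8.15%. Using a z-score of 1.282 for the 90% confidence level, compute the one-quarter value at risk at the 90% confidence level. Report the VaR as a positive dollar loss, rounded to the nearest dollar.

Return at the 90% tail: μ − z·σ = 0.18% − 1.282 × 8.15% = 0.18 − 10.4483 = -10.2683%
VaR = −(-10.2683%) × $4,035,000 = 10.2683% × $4,035,000 = $414,326

$414,326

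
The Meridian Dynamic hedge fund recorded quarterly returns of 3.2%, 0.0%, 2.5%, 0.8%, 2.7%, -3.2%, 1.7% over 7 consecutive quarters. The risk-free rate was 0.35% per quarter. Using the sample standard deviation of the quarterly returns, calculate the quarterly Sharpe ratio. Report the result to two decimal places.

r̄ = (3.2 + 0 + 2.5 + 0.8 + 2.7 − 3.2 + 1.7) / 7 = 7.70 / 7 = 1.1000%
Σ(r − r̄)² = 29.0800; sample σ = √(29.0800/6) = 2.2015%
Sharpe = (r̄ − rf) / σ = (1.1000 − 0.35) / 2.2015 = 0.7500 / 2.2015 = 0.3407

0.34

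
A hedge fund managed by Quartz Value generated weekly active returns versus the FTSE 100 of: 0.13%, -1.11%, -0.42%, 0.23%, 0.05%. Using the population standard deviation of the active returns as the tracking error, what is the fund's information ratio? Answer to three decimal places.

-0.452

Mean return r̄ = -1.120 / 5 = -0.2240%
Σ(r − r̄)² = 1.2299; population σ = √(1.2299/5) = 0.4960%
IR = r̄ / tracking error = -0.2240 / 0.4960 = -0.4516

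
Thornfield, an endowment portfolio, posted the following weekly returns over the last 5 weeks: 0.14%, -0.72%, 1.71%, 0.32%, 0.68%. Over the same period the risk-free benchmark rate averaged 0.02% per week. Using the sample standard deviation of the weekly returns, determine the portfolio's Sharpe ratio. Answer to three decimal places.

0.460

r̄ = (0.14 − 0.72 + 1.71 + 0.32 + 0.68) / 5 = 0.4260%
Sample std dev = √[3.1195 / 4] = 0.8831%
Sharpe = (r̄ − rf) / σ = (0.4260 − 0.02) / 0.8831 = 0.4060 / 0.8831 = 0.4597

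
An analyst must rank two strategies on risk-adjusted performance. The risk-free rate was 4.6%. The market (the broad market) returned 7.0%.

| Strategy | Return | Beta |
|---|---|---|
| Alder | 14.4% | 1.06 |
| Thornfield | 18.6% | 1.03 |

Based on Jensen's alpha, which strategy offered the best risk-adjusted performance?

Thornfield

Alder: α = 14.4% − [4.6% + 1.06 × (7.0% − 4.6%)] = 7.256
Thornfield: α = 18.6% − [4.6% + 1.03 × (7.0% − 4.6%)] = 11.528
Highest: Thornfield (11.528).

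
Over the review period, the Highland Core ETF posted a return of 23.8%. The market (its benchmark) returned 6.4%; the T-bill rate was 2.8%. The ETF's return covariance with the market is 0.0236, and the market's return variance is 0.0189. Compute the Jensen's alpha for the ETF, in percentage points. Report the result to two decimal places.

16.50

β = Cov / Var = 0.0236 / 0.0189 = 1.2487
E[R] = Rf + β(Rm − Rf) = 2.8% + 1.2487 × (6.4% − 2.8%) = 7.2953%
α = Rp − E[R] = 23.8% − 7.2953% = 16.5047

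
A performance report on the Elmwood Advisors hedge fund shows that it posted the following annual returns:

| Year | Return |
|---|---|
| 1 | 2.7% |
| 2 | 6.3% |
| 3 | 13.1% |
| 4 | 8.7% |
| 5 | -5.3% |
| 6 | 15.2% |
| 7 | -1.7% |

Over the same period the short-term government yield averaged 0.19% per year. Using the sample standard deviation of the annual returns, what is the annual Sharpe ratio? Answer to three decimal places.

0.716

r̄ = (2.7 + 6.3 + 13.1 + 8.7 − 5.3 + 15.2 − 1.7) / 7 = 5.5714%
Σ(r − r̄)² = (2.7 − 5.5714)² + (6.3 − 5.5714)² + (13.1 − 5.5714)² + … = 339.0143
sample σ = √(339.0143 / 6) = √56.5024 = 7.5168%
Sharpe = (r̄ − rf) / σ = (5.5714 − 0.19) / 7.5168 = 5.3814 / 7.5168 = 0.7159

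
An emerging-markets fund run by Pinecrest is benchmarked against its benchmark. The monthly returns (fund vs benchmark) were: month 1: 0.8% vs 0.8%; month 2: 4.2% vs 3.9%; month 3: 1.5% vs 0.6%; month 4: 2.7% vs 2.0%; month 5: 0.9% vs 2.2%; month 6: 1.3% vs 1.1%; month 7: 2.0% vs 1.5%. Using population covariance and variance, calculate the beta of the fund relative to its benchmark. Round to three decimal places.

r̄p = 1.9143%,  r̄m = 1.7286%
Cov = Σ(rp − r̄p)(rm − r̄m) / 7 = 0.9382
Var(rm) = Σ(rm − r̄m)² / 7 = 1.0849
β = Cov / Var = 0.9382 / 1.0849 = 0.8648

0.865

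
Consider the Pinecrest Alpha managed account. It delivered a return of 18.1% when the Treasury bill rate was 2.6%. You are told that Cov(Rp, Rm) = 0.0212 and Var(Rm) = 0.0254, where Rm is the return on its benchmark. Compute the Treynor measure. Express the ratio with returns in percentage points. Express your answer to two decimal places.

β = Cov / Var = 0.0212 / 0.0254 = 0.8346
Treynor = (Rp − Rf) / β = (18.1% − 2.6%) / 0.8346 = 15.50 / 0.8346 = 18.5718

18.57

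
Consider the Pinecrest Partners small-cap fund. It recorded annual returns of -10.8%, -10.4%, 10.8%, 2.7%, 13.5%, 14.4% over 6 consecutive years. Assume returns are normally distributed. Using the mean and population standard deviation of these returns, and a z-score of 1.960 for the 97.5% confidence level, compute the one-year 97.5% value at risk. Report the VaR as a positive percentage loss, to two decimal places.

17.35

Mean return r̄ = 20.20 / 6 = 3.3667%
Σ(r − r̄)² = (-10.8 − 3.3667)² + (-10.4 − 3.3667)² + … = 670.3333
population σ = √(670.3333 / 6) = √111.7222 = 10.5699%
VaR = −(r̄ − z·σ) = −(3.3667 − 1.960 × 10.5699) = −(-17.3503) = 17.3503%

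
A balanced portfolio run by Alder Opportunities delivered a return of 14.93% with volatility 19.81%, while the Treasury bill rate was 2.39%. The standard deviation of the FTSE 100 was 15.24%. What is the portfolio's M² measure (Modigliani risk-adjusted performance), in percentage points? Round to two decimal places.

Sharpe = (Rp − Rf) / σp = (14.93% − 2.39%) / 19.81% = 0.6330
M² = Rf + Sharpe × σm = 2.39% + 0.6330 × 15.24% = 12.0369%

12.04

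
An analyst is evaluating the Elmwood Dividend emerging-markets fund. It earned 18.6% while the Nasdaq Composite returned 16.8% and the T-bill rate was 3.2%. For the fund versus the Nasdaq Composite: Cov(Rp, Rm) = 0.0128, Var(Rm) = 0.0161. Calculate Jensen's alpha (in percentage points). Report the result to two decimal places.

4.59

β = Cov / Var = 0.0128 / 0.0161 = 0.7950
E[R] = Rf + β(Rm − Rf) = 3.2% + 0.7950 × (16.8% − 3.2%) = 14.0120%
α = Rp − E[R] = 18.6% − 14.0120% = 4.5880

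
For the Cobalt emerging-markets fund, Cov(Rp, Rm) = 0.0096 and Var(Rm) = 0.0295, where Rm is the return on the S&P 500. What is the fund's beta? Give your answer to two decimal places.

0.33

β = Cov(Rp, Rm) / Var(Rm) = 0.0096 / 0.0295 = 0.3254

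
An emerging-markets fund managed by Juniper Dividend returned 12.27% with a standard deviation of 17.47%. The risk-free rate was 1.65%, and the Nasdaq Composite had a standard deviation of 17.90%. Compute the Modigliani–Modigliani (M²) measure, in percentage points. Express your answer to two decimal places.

12.53

Sharpe = (Rp − Rf) / σp = (12.27% − 1.65%) / 17.47% = 0.6079
M² = Rf + Sharpe × σm = 1.65% + 0.6079 × 17.90% = 12.5314%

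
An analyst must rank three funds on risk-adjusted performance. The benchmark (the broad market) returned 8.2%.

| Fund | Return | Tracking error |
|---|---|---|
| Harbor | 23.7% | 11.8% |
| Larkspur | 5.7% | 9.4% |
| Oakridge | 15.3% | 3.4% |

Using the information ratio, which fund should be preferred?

Harbor: IR = (23.7% − 8.2%) / 11.8% = 1.314
Larkspur: IR = (5.7% − 8.2%) / 9.4% = -0.266
Oakridge: IR = (15.3% − 8.2%) / 3.4% = 2.088
Highest: Oakridge (2.088).

Oakridge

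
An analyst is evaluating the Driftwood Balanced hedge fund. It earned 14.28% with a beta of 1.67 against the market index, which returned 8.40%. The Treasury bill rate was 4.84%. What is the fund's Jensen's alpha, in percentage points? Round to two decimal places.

CAPM expected return = Rf + β(Rm − Rf) = 4.84% + 1.67 × (8.40% − 4.84%) = 4.84 + 1.67 × 3.56 = 10.7852%
Jensen's α = Rp − E[R] = 14.28% − 10.7852% = 3.4948

3.49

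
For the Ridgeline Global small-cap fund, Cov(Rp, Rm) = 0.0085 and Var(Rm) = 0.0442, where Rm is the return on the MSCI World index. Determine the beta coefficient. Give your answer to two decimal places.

0.19

β = Cov(Rp, Rm) / Var(Rm) = 0.0085 / 0.0442 = 0.1923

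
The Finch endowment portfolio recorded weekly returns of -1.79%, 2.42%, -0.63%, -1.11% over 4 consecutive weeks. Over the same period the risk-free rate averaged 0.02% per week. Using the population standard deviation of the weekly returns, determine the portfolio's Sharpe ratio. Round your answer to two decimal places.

-0.18

Mean return r̄ = -1.110 / 4 = -0.2775%
Population σ = √[Σ(r − r̄)² / 4] = √[10.3815 / 4] = √2.5954 = 1.6110%
Sharpe = (r̄ − rf) / σ = (-0.2775 − 0.02) / 1.6110 = -0.2975 / 1.6110 = -0.1847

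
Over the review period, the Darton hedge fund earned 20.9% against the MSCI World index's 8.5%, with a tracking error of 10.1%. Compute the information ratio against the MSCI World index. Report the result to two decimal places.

1.23

IR = (Rp − Rb) / TE = (20.9% − 8.5%) / 10.1% = 12.40% / 10.1% = 1.2277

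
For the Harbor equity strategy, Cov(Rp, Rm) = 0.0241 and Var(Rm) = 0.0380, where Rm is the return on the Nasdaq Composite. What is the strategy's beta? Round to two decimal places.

0.63

β = Cov(Rp, Rm) / Var(Rm) = 0.0241 / 0.0380 = 0.6342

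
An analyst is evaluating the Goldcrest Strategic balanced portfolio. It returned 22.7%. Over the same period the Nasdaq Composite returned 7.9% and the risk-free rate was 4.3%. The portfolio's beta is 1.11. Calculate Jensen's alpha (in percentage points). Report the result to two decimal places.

CAPM expected return = Rf + β(Rm − Rf) = 4.3% + 1.11 × (7.9% − 4.3%) = 4.3 + 1.11 × 3.60 = 8.2960%
Jensen's α = Rp − E[R] = 22.7% − 8.2960% = 14.4040

14.40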